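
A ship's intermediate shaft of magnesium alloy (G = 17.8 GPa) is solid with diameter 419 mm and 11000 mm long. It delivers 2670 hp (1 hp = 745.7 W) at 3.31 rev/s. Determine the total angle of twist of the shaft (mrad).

ω = 2π·3.31 = 20.80 rad/s, so T = P/ω = 2670×745.7 / 20.80 = 95730 N·m.
J = πd⁴/32 = π(0.419)⁴/32 = 3.026×10^-3 m⁴.
θ = T·L/(G·J) = 95730 × 11.0 / (17.8×10⁹ × 3.026×10^-3) = 0.01955 rad.

19.6 mrad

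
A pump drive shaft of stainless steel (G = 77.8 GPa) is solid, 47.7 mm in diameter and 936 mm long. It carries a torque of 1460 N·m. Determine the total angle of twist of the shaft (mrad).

34.6 mrad

J = πd⁴/32 = π(0.0477)⁴/32 = 5.082×10^-7 m⁴.
θ = T·L/(G·J) = 1460 × 0.936 / (77.8×10⁹ × 5.082×10^-7) = 0.03456 rad.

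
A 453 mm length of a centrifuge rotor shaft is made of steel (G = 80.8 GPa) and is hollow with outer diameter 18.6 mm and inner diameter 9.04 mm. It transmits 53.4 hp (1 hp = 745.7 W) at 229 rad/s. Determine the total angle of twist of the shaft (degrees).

5.03°

ω = 229 rad/s, so T = P/ω = 53.4×745.7 / 229.0 = 173.9 N·m.
J = π(d_o⁴ − d_i⁴)/32 = π(0.0186⁴ − 0.00904⁴)/32 = 1.109×10^-8 m⁴.
θ = T·L/(G·J) = 173.9 × 0.453 / (80.8×10⁹ × 1.109×10^-8) = 0.08787 rad.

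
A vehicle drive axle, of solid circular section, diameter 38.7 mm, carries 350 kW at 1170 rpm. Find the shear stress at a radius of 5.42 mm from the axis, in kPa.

70300 kPa

ω = 2π·1170/60 = 122.5 rad/s, so T = P/ω = 350×10³ / 122.5 = 2857 N·m.
J = πd⁴/32 = π(0.0387)⁴/32 = 2.202×10^-7 m⁴.
Shear stress varies linearly with radius: τ = T·r/J = 2857 × 0.00542 / 2.202×10^-7 = 7.031×10^7 Pa.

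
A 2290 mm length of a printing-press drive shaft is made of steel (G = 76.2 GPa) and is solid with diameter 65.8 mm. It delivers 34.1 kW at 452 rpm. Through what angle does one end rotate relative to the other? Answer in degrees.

0.674°

ω = 2π·452/60 = 47.33 rad/s, so T = P/ω = 34.1×10³ / 47.33 = 720.4 N·m.
J = πd⁴/32 = π(0.0658)⁴/32 = 1.840×10^-6 m⁴.
θ = T·L/(G·J) = 720.4 × 2.29 / (76.2×10⁹ × 1.840×10^-6) = 0.01176 rad.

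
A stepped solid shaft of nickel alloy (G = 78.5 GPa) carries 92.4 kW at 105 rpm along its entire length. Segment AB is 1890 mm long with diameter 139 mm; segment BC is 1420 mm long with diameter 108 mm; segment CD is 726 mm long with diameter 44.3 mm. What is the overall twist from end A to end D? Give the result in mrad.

222 mrad

ω = 2π·105/60 = 11.00 rad/s, so T = P/ω = 92.4×10³ / 11.00 = 8403 N·m.
J_AB = π(0.139)⁴/32 = 3.66×10^-5 m⁴; J_BC = π(0.108)⁴/32 = 1.34×10^-5 m⁴; J_CD = π(0.0443)⁴/32 = 3.78×10^-7 m⁴.
θ = (T/G)·Σ L_i/J_i = (8403/78.5×10⁹)·(1.89/3.66×10^-5 + 1.42/1.34×10^-5 + 0.726/3.78×10^-7) = 0.2224 rad.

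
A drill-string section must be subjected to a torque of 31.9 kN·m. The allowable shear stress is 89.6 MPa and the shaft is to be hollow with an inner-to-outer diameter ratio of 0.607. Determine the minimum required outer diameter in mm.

128 mm

For a hollow shaft with d_i/d_o = 0.607: τ_max = 16T/(π d_o³ (1−k⁴)), so d_o = [16T/(π τ_allow (1−k⁴))]^(1/3) = [16·31900/(π·8.96×10^7·0.8642)]^(1/3) = 0.1280 m.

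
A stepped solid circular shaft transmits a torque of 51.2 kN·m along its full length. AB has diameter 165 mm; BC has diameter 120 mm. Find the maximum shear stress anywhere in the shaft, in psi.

21900 psi

Under the same torque, τ_max = 16T/(πd³) is largest where d is smallest — segment BC (d = 120 mm).
τ_max = 16·51200/(π·(0.120)³) = 1.509×10^8 Pa.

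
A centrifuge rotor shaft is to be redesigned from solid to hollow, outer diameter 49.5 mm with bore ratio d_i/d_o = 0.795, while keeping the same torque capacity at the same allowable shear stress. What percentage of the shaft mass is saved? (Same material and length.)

48.3 %

Equal τ_max and T ⇒ the solid shaft needs d_s³ = d_o³(1−k⁴), so d_s = 49.5·(1−0.795⁴)^(1/3) = 41.76 mm.
Area ratio A_h/A_s = d_o²(1−k²)/d_s² = (1−k²)/(1−k⁴)^(2/3) = 0.5170.
Mass saving = 1 − 0.5170 = 48.3 %.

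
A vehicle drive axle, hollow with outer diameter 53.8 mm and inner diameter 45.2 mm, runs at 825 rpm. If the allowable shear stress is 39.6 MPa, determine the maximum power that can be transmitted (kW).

52.5 kW

J = π(d_o⁴ − d_i⁴)/32 = π(0.0538⁴ − 0.0452⁴)/32 = 4.127×10^-7 m⁴.
T_max = τ_allow·J/r = 3.96×10^7 × 4.127×10^-7 / 0.0269 = 607.5 N·m.
ω = 2π·825/60 = 86.39 rad/s, so P_max = T_max·ω = 5.249×10^4 W.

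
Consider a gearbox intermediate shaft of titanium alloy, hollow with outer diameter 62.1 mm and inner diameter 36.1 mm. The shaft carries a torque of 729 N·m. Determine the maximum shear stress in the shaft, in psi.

2540 psi

J = π(d_o⁴ − d_i⁴)/32 = π(0.0621⁴ − 0.0361⁴)/32 = 1.293×10^-6 m⁴.
τ_max = T·r/J = 729.0 × 0.0311 / 1.293×10^-6 = 1.750×10^7 Pa.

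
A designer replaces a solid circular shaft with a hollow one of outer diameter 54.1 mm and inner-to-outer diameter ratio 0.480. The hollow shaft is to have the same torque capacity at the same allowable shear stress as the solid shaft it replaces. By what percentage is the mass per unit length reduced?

20.2 %

Equal τ_max and T ⇒ the solid shaft needs d_s³ = d_o³(1−k⁴), so d_s = 54.1·(1−0.480⁴)^(1/3) = 53.13 mm.
Area ratio A_h/A_s = d_o²(1−k²)/d_s² = (1−k²)/(1−k⁴)^(2/3) = 0.7981.
Mass saving = 1 − 0.7981 = 20.2 %.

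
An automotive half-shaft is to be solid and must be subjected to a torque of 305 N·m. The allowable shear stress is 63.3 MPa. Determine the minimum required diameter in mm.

For a solid shaft τ_max = 16T/(πd³), so d = (16T/(π τ_allow))^(1/3) = (16·305.0/(π·6.33×10^7))^(1/3) = 0.02906 m.

29.1 mm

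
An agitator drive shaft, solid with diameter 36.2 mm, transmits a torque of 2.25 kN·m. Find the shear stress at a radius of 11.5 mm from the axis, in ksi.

J = πd⁴/32 = π(0.0362)⁴/32 = 1.686×10^-7 m⁴.
Shear stress varies linearly with radius: τ = T·r/J = 2250 × 0.0115 / 1.686×10^-7 = 1.535×10^8 Pa.

22.3 ksi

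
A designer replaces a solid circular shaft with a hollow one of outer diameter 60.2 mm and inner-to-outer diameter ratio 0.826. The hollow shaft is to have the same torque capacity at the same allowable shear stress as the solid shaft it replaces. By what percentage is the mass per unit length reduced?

Equal τ_max and T ⇒ the solid shaft needs d_s³ = d_o³(1−k⁴), so d_s = 60.2·(1−0.826⁴)^(1/3) = 48.86 mm.
Area ratio A_h/A_s = d_o²(1−k²)/d_s² = (1−k²)/(1−k⁴)^(2/3) = 0.4824.
Mass saving = 1 − 0.4824 = 51.8 %.

51.8 %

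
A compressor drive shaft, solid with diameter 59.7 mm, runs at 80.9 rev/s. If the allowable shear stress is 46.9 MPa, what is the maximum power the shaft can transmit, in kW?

J = πd⁴/32 = π(0.0597)⁴/32 = 1.247×10^-6 m⁴.
T_max = τ_allow·J/r = 4.69×10^7 × 1.247×10^-6 / 0.0299 = 1959 N·m.
ω = 2π·80.9 = 508.3 rad/s, so P_max = T_max·ω = 9.960×10^5 W.

996 kW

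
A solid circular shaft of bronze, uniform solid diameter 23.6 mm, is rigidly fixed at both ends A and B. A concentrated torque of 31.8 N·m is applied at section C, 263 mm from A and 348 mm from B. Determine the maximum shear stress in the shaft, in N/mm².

7.02 N/mm²

With uniform GJ and both ends fixed, compatibility θ_AC = θ_CB gives T_A·a = T_B·b, together with T_A + T_B = T₀.
T_A = T₀·b/(a+b) = 31.80·348/611.0 = 18.11 N·m; T_B = 13.69 N·m.
τ in each portion: τ_AC = 7.02×10^6 Pa, τ_CB = 5.30×10^6 Pa; maximum is in AC.
τ_max = T_AC·r/J = 18.11·0.0118/3.05×10^-8 = 7.018×10^6 Pa.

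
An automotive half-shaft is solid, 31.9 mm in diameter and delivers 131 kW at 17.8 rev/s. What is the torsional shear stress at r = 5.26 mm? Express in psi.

ω = 2π·17.8 = 111.8 rad/s, so T = P/ω = 131×10³ / 111.8 = 1171 N·m.
J = πd⁴/32 = π(0.0319)⁴/32 = 1.017×10^-7 m⁴.
Shear stress varies linearly with radius: τ = T·r/J = 1171 × 0.00526 / 1.017×10^-7 = 6.060×10^7 Pa.

8790 psi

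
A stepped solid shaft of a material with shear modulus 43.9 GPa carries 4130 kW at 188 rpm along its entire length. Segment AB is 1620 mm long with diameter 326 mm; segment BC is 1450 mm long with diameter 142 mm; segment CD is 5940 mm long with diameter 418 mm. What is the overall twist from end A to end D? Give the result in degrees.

10.9°

ω = 2π·188/60 = 19.69 rad/s, so T = P/ω = 4130×10³ / 19.69 = 209800 N·m.
J_AB = π(0.326)⁴/32 = 1.11×10^-3 m⁴; J_BC = π(0.142)⁴/32 = 3.99×10^-5 m⁴; J_CD = π(0.418)⁴/32 = 3.00×10^-3 m⁴.
θ = (T/G)·Σ L_i/J_i = (209800/43.9×10⁹)·(1.62/1.11×10^-3 + 1.45/3.99×10^-5 + 5.94/3.00×10^-3) = 0.1900 rad.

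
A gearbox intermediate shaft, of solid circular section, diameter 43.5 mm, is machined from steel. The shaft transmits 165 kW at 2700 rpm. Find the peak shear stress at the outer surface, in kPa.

ω = 2π·2700/60 = 282.7 rad/s, so T = P/ω = 165×10³ / 282.7 = 583.6 N·m.
J = πd⁴/32 = π(0.0435)⁴/32 = 3.515×10^-7 m⁴.
τ_max = T·r/J = 583.6 × 0.0217 / 3.515×10^-7 = 3.611×10^7 Pa.

36100 kPa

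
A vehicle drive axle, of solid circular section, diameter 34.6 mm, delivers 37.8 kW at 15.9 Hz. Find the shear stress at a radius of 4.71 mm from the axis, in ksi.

ω = 2π·15.9 = 99.90 rad/s, so T = P/ω = 37.8×10³ / 99.90 = 378.4 N·m.
J = πd⁴/32 = π(0.0346)⁴/32 = 1.407×10^-7 m⁴.
Shear stress varies linearly with radius: τ = T·r/J = 378.4 × 0.00471 / 1.407×10^-7 = 1.267×10^7 Pa.

1.84 ksi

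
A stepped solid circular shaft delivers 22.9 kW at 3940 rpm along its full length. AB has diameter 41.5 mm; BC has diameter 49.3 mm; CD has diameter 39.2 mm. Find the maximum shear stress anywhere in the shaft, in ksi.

0.681 ksi

ω = 2π·3940/60 = 412.6 rad/s, so T = P/ω = 22.9×10³ / 412.6 = 55.50 N·m.
Under the same torque, τ_max = 16T/(πd³) is largest where d is smallest — segment CD (d = 39.2 mm).
τ_max = 16·55.50/(π·(0.0392)³) = 4.693×10^6 Pa.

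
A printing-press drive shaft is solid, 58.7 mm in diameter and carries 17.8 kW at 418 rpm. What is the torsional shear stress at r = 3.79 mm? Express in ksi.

0.192 ksi

ω = 2π·418/60 = 43.77 rad/s, so T = P/ω = 17.8×10³ / 43.77 = 406.6 N·m.
J = πd⁴/32 = π(0.0587)⁴/32 = 1.166×10^-6 m⁴.
Shear stress varies linearly with radius: τ = T·r/J = 406.6 × 0.00379 / 1.166×10^-6 = 1.322×10^6 Pa.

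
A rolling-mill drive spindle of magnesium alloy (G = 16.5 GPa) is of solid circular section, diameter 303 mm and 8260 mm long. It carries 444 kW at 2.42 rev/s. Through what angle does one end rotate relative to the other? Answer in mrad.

ω = 2π·2.42 = 15.21 rad/s, so T = P/ω = 444×10³ / 15.21 = 29200 N·m.
J = πd⁴/32 = π(0.303)⁴/32 = 8.275×10^-4 m⁴.
θ = T·L/(G·J) = 29200 × 8.26 / (16.5×10⁹ × 8.275×10^-4) = 0.01766 rad.

17.7 mrad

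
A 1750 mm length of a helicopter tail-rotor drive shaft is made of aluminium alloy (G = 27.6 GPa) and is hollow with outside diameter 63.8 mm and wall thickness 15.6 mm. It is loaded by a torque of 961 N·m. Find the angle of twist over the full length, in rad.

0.0402 rad

J = π(d_o⁴ − d_i⁴)/32 = π(0.0638⁴ − 0.0326⁴)/32 = 1.516×10^-6 m⁴.
θ = T·L/(G·J) = 961.0 × 1.75 / (27.6×10⁹ × 1.516×10^-6) = 0.04020 rad.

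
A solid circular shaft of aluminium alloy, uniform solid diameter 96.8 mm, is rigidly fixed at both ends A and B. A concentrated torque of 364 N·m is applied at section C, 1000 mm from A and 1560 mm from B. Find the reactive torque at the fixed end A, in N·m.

With uniform GJ and both ends fixed, compatibility θ_AC = θ_CB gives T_A·a = T_B·b, together with T_A + T_B = T₀.
T_A = T₀·b/(a+b) = 364.0·1560/2560 = 221.8 N·m; T_B = 142.2 N·m.

222 N·m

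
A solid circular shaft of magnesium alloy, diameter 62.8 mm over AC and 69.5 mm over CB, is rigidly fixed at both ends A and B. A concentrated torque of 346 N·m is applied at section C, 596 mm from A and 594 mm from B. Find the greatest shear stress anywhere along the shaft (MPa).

Compatibility: T_A·a/J_AC = T_B·b/J_CB with T_A + T_B = T₀.
J_AC = 1.53×10^-6 m⁴, J_CB = 2.29×10^-6 m⁴, so T_A = T₀·(J_AC/a)/((J_AC/a)+(J_CB/b)) = 138.1 N·m, T_B = 207.9 N·m.
τ in each portion: τ_AC = 2.84×10^6 Pa, τ_CB = 3.15×10^6 Pa; maximum is in CB.
τ_max = T_CB·r/J = 207.9·0.0348/2.29×10^-6 = 3.154×10^6 Pa.

3.15 MPa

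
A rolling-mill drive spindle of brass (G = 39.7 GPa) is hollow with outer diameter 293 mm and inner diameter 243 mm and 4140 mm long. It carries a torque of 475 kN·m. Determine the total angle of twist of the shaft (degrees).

J = π(d_o⁴ − d_i⁴)/32 = π(0.293⁴ − 0.243⁴)/32 = 3.812×10^-4 m⁴.
θ = T·L/(G·J) = 475000 × 4.14 / (39.7×10⁹ × 3.812×10^-4) = 0.1299 rad.

7.44°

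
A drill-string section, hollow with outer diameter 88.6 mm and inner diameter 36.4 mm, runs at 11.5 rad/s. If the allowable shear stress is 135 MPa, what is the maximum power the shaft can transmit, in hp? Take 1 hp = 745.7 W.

276 hp

J = π(d_o⁴ − d_i⁴)/32 = π(0.0886⁴ − 0.0364⁴)/32 = 5.877×10^-6 m⁴.
T_max = τ_allow·J/r = 1.35×10^8 × 5.877×10^-6 / 0.0443 = 17910 N·m.
ω = 11.5 rad/s, so P_max = T_max·ω = 2.060×10^5 W.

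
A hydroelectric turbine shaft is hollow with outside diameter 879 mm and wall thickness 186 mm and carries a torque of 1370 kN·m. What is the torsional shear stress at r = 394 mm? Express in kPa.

10400 kPa

J = π(d_o⁴ − d_i⁴)/32 = π(0.879⁴ − 0.507⁴)/32 = 0.05212 m⁴.
Shear stress varies linearly with radius: τ = T·r/J = 1.370e6 × 0.394 / 0.05212 = 1.036×10^7 Pa.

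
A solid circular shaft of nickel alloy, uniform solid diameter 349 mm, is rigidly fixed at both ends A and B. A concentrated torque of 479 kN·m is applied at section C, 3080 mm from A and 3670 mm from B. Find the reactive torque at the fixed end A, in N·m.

With uniform GJ and both ends fixed, compatibility θ_AC = θ_CB gives T_A·a = T_B·b, together with T_A + T_B = T₀.
T_A = T₀·b/(a+b) = 479000·3670/6750 = 260400 N·m; T_B = 218600 N·m.

260000 N·m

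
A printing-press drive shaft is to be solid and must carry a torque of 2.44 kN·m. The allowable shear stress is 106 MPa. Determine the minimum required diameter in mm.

48.9 mm

For a solid shaft τ_max = 16T/(πd³), so d = (16T/(π τ_allow))^(1/3) = (16·2440/(π·1.06×10^8))^(1/3) = 0.04894 m.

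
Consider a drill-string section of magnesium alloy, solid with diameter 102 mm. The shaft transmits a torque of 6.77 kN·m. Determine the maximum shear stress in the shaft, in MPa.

32.5 MPa

J = πd⁴/32 = π(0.102)⁴/32 = 1.063×10^-5 m⁴.
τ_max = T·r/J = 6770 × 0.0510 / 1.063×10^-5 = 3.249×10^7 Pa.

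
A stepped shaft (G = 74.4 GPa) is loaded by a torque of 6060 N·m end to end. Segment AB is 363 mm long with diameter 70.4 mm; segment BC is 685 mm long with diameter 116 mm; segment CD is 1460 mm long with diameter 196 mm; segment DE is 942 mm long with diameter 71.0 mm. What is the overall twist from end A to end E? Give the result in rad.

J_AB = π(0.0704)⁴/32 = 2.41×10^-6 m⁴; J_BC = π(0.116)⁴/32 = 1.78×10^-5 m⁴; J_CD = π(0.196)⁴/32 = 1.45×10^-4 m⁴; J_DE = π(0.0710)⁴/32 = 2.49×10^-6 m⁴.
θ = (T/G)·Σ L_i/J_i = (6060/74.4×10⁹)·(0.363/2.41×10^-6 + 0.685/1.78×10^-5 + 1.46/1.45×10^-4 + 0.942/2.49×10^-6) = 0.04698 rad.

0.0470 rad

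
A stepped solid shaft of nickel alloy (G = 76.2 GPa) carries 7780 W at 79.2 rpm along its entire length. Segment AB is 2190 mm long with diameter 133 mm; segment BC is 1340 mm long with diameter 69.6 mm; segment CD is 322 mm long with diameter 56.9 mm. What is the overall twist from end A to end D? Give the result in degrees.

0.681°

ω = 2π·79.2/60 = 8.294 rad/s, so T = P/ω = 7780 / 8.294 = 938.0 N·m.
J_AB = π(0.133)⁴/32 = 3.07×10^-5 m⁴; J_BC = π(0.0696)⁴/32 = 2.30×10^-6 m⁴; J_CD = π(0.0569)⁴/32 = 1.03×10^-6 m⁴.
θ = (T/G)·Σ L_i/J_i = (938.0/76.2×10⁹)·(2.19/3.07×10^-5 + 1.34/2.30×10^-6 + 0.322/1.03×10^-6) = 0.01189 rad.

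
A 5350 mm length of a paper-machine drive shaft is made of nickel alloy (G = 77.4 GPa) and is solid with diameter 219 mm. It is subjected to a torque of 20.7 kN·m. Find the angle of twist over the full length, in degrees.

0.363°

J = πd⁴/32 = π(0.219)⁴/32 = 2.258×10^-4 m⁴.
θ = T·L/(G·J) = 20700 × 5.35 / (77.4×10⁹ × 2.258×10^-4) = 6.336×10^-3 rad.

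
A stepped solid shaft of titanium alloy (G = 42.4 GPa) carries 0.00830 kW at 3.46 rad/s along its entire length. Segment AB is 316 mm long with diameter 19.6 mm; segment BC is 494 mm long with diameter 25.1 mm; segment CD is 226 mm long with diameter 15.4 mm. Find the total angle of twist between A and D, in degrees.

ω = 3.46 rad/s, so T = P/ω = 0.00830×10³ / 3.460 = 2.399 N·m.
J_AB = π(0.0196)⁴/32 = 1.45×10^-8 m⁴; J_BC = π(0.0251)⁴/32 = 3.90×10^-8 m⁴; J_CD = π(0.0154)⁴/32 = 5.52×10^-9 m⁴.
θ = (T/G)·Σ L_i/J_i = (2.399/42.4×10⁹)·(0.316/1.45×10^-8 + 0.494/3.90×10^-8 + 0.226/5.52×10^-9) = 4.267×10^-3 rad.

0.244°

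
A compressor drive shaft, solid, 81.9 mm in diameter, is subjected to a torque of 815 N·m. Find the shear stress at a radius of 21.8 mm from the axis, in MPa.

4.02 MPa

J = πd⁴/32 = π(0.0819)⁴/32 = 4.417×10^-6 m⁴.
Shear stress varies linearly with radius: τ = T·r/J = 815.0 × 0.0218 / 4.417×10^-6 = 4.022×10^6 Pa.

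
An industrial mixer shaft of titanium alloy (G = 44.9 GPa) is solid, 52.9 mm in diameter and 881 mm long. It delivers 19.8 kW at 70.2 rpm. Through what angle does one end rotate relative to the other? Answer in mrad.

68.7 mrad

ω = 2π·70.2/60 = 7.351 rad/s, so T = P/ω = 19.8×10³ / 7.351 = 2693 N·m.
J = πd⁴/32 = π(0.0529)⁴/32 = 7.688×10^-7 m⁴.
θ = T·L/(G·J) = 2693 × 0.881 / (44.9×10⁹ × 7.688×10^-7) = 0.06874 rad.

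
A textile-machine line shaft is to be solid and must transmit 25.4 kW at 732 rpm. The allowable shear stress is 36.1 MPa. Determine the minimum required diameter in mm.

36.0 mm

ω = 2π·732/60 = 76.65 rad/s, so T = P/ω = 25.4×10³ / 76.65 = 331.4 N·m.
For a solid shaft τ_max = 16T/(πd³), so d = (16T/(π τ_allow))^(1/3) = (16·331.4/(π·3.61×10^7))^(1/3) = 0.03602 m.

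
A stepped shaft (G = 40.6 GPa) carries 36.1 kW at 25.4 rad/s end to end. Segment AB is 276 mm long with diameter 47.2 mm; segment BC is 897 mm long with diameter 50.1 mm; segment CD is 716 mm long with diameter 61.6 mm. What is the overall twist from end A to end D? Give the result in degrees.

5.06°

ω = 25.4 rad/s, so T = P/ω = 36.1×10³ / 25.40 = 1421 N·m.
J_AB = π(0.0472)⁴/32 = 4.87×10^-7 m⁴; J_BC = π(0.0501)⁴/32 = 6.19×10^-7 m⁴; J_CD = π(0.0616)⁴/32 = 1.41×10^-6 m⁴.
θ = (T/G)·Σ L_i/J_i = (1421/40.6×10⁹)·(0.276/4.87×10^-7 + 0.897/6.19×10^-7 + 0.716/1.41×10^-6) = 0.08833 rad.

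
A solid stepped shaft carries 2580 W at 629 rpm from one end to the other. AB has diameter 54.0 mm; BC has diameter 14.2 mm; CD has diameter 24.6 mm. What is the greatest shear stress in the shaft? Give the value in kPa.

69700 kPa

ω = 2π·629/60 = 65.87 rad/s, so T = P/ω = 2580 / 65.87 = 39.17 N·m.
Under the same torque, τ_max = 16T/(πd³) is largest where d is smallest — segment BC (d = 14.2 mm).
τ_max = 16·39.17/(π·(0.0142)³) = 6.967×10^7 Pa.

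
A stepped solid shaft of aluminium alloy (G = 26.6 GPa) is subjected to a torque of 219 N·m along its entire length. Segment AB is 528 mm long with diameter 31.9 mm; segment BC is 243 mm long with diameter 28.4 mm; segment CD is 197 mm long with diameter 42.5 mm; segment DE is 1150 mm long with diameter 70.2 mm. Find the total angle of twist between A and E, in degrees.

J_AB = π(0.0319)⁴/32 = 1.02×10^-7 m⁴; J_BC = π(0.0284)⁴/32 = 6.39×10^-8 m⁴; J_CD = π(0.0425)⁴/32 = 3.20×10^-7 m⁴; J_DE = π(0.0702)⁴/32 = 2.38×10^-6 m⁴.
θ = (T/G)·Σ L_i/J_i = (219.0/26.6×10⁹)·(0.528/1.02×10^-7 + 0.243/6.39×10^-8 + 0.197/3.20×10^-7 + 1.15/2.38×10^-6) = 0.08312 rad.

4.76°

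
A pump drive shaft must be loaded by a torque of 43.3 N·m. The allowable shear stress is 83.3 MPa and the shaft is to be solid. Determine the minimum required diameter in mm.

13.8 mm

For a solid shaft τ_max = 16T/(πd³), so d = (16T/(π τ_allow))^(1/3) = (16·43.30/(π·8.33×10^7))^(1/3) = 0.01383 m.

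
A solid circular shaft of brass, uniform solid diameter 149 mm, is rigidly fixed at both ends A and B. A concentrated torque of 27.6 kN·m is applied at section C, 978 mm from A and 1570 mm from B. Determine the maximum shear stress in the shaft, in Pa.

2.62e7 Pa

With uniform GJ and both ends fixed, compatibility θ_AC = θ_CB gives T_A·a = T_B·b, together with T_A + T_B = T₀.
T_A = T₀·b/(a+b) = 27600·1570/2548 = 17010 N·m; T_B = 10590 N·m.
τ in each portion: τ_AC = 2.62×10^7 Pa, τ_CB = 1.63×10^7 Pa; maximum is in AC.
τ_max = T_AC·r/J = 17010·0.0745/4.84×10^-5 = 2.618×10^7 Pa.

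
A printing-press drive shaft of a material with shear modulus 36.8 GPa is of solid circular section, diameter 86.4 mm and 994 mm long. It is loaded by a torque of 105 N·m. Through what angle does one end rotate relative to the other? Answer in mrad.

0.518 mrad

J = πd⁴/32 = π(0.0864)⁴/32 = 5.471×10^-6 m⁴.
θ = T·L/(G·J) = 105.0 × 0.994 / (36.8×10⁹ × 5.471×10^-6) = 5.184×10^-4 rad.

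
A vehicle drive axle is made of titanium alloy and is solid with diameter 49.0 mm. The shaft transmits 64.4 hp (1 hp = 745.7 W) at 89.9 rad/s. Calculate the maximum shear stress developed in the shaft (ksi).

ω = 89.9 rad/s, so T = P/ω = 64.4×745.7 / 89.90 = 534.2 N·m.
J = πd⁴/32 = π(0.0490)⁴/32 = 5.660×10^-7 m⁴.
τ_max = T·r/J = 534.2 × 0.0245 / 5.660×10^-7 = 2.312×10^7 Pa.

3.35 ksi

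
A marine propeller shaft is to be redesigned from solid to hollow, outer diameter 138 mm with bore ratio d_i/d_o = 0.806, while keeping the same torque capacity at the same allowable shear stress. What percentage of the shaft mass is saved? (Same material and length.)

49.5 %

Equal τ_max and T ⇒ the solid shaft needs d_s³ = d_o³(1−k⁴), so d_s = 138·(1−0.806⁴)^(1/3) = 115.0 mm.
Area ratio A_h/A_s = d_o²(1−k²)/d_s² = (1−k²)/(1−k⁴)^(2/3) = 0.5049.
Mass saving = 1 − 0.5049 = 49.5 %.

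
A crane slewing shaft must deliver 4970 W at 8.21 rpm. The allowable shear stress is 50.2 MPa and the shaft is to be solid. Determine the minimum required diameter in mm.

ω = 2π·8.21/60 = 0.8597 rad/s, so T = P/ω = 4970 / 0.8597 = 5781 N·m.
For a solid shaft τ_max = 16T/(πd³), so d = (16T/(π τ_allow))^(1/3) = (16·5781/(π·5.02×10^7))^(1/3) = 0.08370 m.

83.7 mm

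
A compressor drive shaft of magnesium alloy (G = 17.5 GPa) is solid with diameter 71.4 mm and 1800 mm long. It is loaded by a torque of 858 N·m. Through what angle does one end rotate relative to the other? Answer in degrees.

1.98°

J = πd⁴/32 = π(0.0714)⁴/32 = 2.551×10^-6 m⁴.
θ = T·L/(G·J) = 858.0 × 1.80 / (17.5×10⁹ × 2.551×10^-6) = 0.03459 rad.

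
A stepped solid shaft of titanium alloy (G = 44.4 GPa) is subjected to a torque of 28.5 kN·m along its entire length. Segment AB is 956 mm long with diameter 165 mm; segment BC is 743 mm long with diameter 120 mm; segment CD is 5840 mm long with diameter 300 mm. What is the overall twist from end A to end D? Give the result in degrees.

2.10°

J_AB = π(0.165)⁴/32 = 7.28×10^-5 m⁴; J_BC = π(0.120)⁴/32 = 2.04×10^-5 m⁴; J_CD = π(0.300)⁴/32 = 7.95×10^-4 m⁴.
θ = (T/G)·Σ L_i/J_i = (28500/44.4×10⁹)·(0.956/7.28×10^-5 + 0.743/2.04×10^-5 + 5.84/7.95×10^-4) = 0.03657 rad.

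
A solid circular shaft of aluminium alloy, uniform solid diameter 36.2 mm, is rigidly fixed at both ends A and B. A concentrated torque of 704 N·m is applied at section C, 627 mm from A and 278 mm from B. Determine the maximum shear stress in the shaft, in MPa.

With uniform GJ and both ends fixed, compatibility θ_AC = θ_CB gives T_A·a = T_B·b, together with T_A + T_B = T₀.
T_A = T₀·b/(a+b) = 704.0·278/905.0 = 216.3 N·m; T_B = 487.7 N·m.
τ in each portion: τ_AC = 2.32×10^7 Pa, τ_CB = 5.24×10^7 Pa; maximum is in CB.
τ_max = T_CB·r/J = 487.7·0.0181/1.69×10^-7 = 5.236×10^7 Pa.

52.4 MPa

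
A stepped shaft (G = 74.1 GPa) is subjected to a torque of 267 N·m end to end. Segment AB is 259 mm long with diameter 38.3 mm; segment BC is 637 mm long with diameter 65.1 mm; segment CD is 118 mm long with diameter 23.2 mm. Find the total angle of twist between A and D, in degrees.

J_AB = π(0.0383)⁴/32 = 2.11×10^-7 m⁴; J_BC = π(0.0651)⁴/32 = 1.76×10^-6 m⁴; J_CD = π(0.0232)⁴/32 = 2.84×10^-8 m⁴.
θ = (T/G)·Σ L_i/J_i = (267.0/74.1×10⁹)·(0.259/2.11×10^-7 + 0.637/1.76×10^-6 + 0.118/2.84×10^-8) = 0.02067 rad.

1.18°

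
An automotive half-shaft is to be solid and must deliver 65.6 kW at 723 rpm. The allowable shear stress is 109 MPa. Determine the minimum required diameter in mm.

ω = 2π·723/60 = 75.71 rad/s, so T = P/ω = 65.6×10³ / 75.71 = 866.4 N·m.
For a solid shaft τ_max = 16T/(πd³), so d = (16T/(π τ_allow))^(1/3) = (16·866.4/(π·1.09×10^8))^(1/3) = 0.03434 m.

34.3 mm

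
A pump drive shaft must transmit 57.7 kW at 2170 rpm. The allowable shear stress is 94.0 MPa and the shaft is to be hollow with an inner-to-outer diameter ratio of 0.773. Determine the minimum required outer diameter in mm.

27.8 mm

ω = 2π·2170/60 = 227.2 rad/s, so T = P/ω = 57.7×10³ / 227.2 = 253.9 N·m.
For a hollow shaft with d_i/d_o = 0.773: τ_max = 16T/(π d_o³ (1−k⁴)), so d_o = [16T/(π τ_allow (1−k⁴))]^(1/3) = [16·253.9/(π·9.40×10^7·0.6430)]^(1/3) = 0.02776 m.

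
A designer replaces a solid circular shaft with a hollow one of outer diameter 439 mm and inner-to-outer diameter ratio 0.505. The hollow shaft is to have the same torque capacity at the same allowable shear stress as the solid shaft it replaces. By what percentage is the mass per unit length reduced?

Equal τ_max and T ⇒ the solid shaft needs d_s³ = d_o³(1−k⁴), so d_s = 439·(1−0.505⁴)^(1/3) = 429.3 mm.
Area ratio A_h/A_s = d_o²(1−k²)/d_s² = (1−k²)/(1−k⁴)^(2/3) = 0.7791.
Mass saving = 1 − 0.7791 = 22.1 %.

22.1 %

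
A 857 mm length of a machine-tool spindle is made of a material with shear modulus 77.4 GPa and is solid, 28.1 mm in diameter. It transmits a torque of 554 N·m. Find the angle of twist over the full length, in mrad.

J = πd⁴/32 = π(0.0281)⁴/32 = 6.121×10^-8 m⁴.
θ = T·L/(G·J) = 554.0 × 0.857 / (77.4×10⁹ × 6.121×10^-8) = 0.1002 rad.

100 mrad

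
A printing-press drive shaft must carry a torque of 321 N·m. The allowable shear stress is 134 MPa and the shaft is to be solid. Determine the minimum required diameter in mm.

23.0 mm

For a solid shaft τ_max = 16T/(πd³), so d = (16T/(π τ_allow))^(1/3) = (16·321.0/(π·1.34×10^8))^(1/3) = 0.02302 m.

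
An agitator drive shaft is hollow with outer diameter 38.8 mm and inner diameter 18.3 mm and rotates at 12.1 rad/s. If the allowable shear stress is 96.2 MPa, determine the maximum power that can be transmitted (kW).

12.7 kW

J = π(d_o⁴ − d_i⁴)/32 = π(0.0388⁴ − 0.0183⁴)/32 = 2.115×10^-7 m⁴.
T_max = τ_allow·J/r = 9.62×10^7 × 2.115×10^-7 / 0.0194 = 1049 N·m.
ω = 12.1 rad/s, so P_max = T_max·ω = 1.269×10^4 W.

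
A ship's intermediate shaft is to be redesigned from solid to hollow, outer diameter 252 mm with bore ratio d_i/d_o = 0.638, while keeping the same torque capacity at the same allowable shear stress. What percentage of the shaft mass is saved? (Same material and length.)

33.1 %

Equal τ_max and T ⇒ the solid shaft needs d_s³ = d_o³(1−k⁴), so d_s = 252·(1−0.638⁴)^(1/3) = 237.2 mm.
Area ratio A_h/A_s = d_o²(1−k²)/d_s² = (1−k²)/(1−k⁴)^(2/3) = 0.6691.
Mass saving = 1 − 0.6691 = 33.1 %.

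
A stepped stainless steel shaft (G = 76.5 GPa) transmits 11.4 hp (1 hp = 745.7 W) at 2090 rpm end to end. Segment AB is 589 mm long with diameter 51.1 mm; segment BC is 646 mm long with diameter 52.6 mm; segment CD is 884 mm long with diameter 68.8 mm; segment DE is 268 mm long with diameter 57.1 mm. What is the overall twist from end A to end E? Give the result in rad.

ω = 2π·2090/60 = 218.9 rad/s, so T = P/ω = 11.4×745.7 / 218.9 = 38.84 N·m.
J_AB = π(0.0511)⁴/32 = 6.69×10^-7 m⁴; J_BC = π(0.0526)⁴/32 = 7.52×10^-7 m⁴; J_CD = π(0.0688)⁴/32 = 2.20×10^-6 m⁴; J_DE = π(0.0571)⁴/32 = 1.04×10^-6 m⁴.
θ = (T/G)·Σ L_i/J_i = (38.84/76.5×10⁹)·(0.589/6.69×10^-7 + 0.646/7.52×10^-7 + 0.884/2.20×10^-6 + 0.268/1.04×10^-6) = 1.218×10^-3 rad.

0.00122 rad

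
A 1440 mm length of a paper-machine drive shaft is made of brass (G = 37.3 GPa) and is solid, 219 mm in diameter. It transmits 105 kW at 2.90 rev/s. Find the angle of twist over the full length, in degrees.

0.0564°

ω = 2π·2.90 = 18.22 rad/s, so T = P/ω = 105×10³ / 18.22 = 5763 N·m.
J = πd⁴/32 = π(0.219)⁴/32 = 2.258×10^-4 m⁴.
θ = T·L/(G·J) = 5763 × 1.44 / (37.3×10⁹ × 2.258×10^-4) = 9.851×10^-4 rad.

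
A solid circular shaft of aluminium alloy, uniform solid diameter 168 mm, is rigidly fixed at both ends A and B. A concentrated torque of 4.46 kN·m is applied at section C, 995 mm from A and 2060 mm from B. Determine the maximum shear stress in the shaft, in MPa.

With uniform GJ and both ends fixed, compatibility θ_AC = θ_CB gives T_A·a = T_B·b, together with T_A + T_B = T₀.
T_A = T₀·b/(a+b) = 4460·2060/3055 = 3007 N·m; T_B = 1453 N·m.
τ in each portion: τ_AC = 3.23×10^6 Pa, τ_CB = 1.56×10^6 Pa; maximum is in AC.
τ_max = T_AC·r/J = 3007·0.0840/7.82×10^-5 = 3.230×10^6 Pa.

3.23 MPa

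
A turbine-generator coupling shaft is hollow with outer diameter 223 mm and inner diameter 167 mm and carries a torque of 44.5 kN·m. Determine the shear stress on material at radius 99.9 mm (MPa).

J = π(d_o⁴ − d_i⁴)/32 = π(0.223⁴ − 0.167⁴)/32 = 1.664×10^-4 m⁴.
Shear stress varies linearly with radius: τ = T·r/J = 44500 × 0.0999 / 1.664×10^-4 = 2.671×10^7 Pa.

26.7 MPa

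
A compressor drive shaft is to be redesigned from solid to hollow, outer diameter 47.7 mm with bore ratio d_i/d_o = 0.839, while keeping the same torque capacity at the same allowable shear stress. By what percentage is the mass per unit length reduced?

Equal τ_max and T ⇒ the solid shaft needs d_s³ = d_o³(1−k⁴), so d_s = 47.7·(1−0.839⁴)^(1/3) = 37.97 mm.
Area ratio A_h/A_s = d_o²(1−k²)/d_s² = (1−k²)/(1−k⁴)^(2/3) = 0.4672.
Mass saving = 1 − 0.4672 = 53.3 %.

53.3 %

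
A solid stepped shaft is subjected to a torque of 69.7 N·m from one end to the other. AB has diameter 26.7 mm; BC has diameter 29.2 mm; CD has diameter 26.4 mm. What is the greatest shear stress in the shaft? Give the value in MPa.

Under the same torque, τ_max = 16T/(πd³) is largest where d is smallest — segment CD (d = 26.4 mm).
τ_max = 16·69.70/(π·(0.0264)³) = 1.929×10^7 Pa.

19.3 MPa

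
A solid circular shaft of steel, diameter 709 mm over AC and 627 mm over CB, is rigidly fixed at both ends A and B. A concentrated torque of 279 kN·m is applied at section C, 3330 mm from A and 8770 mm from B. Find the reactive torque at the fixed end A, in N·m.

226000 N·m

Compatibility: T_A·a/J_AC = T_B·b/J_CB with T_A + T_B = T₀.
J_AC = 0.0248 m⁴, J_CB = 0.0152 m⁴, so T_A = T₀·(J_AC/a)/((J_AC/a)+(J_CB/b)) = 226400 N·m, T_B = 52580 N·m.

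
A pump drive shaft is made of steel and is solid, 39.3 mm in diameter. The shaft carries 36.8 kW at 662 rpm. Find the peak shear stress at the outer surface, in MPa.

ω = 2π·662/60 = 69.32 rad/s, so T = P/ω = 36.8×10³ / 69.32 = 530.8 N·m.
J = πd⁴/32 = π(0.0393)⁴/32 = 2.342×10^-7 m⁴.
τ_max = T·r/J = 530.8 × 0.0196 / 2.342×10^-7 = 4.454×10^7 Pa.

44.5 MPa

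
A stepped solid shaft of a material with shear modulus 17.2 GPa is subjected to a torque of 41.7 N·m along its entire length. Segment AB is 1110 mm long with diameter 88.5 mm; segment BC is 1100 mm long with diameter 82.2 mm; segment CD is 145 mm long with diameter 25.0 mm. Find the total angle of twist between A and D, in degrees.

J_AB = π(0.0885)⁴/32 = 6.02×10^-6 m⁴; J_BC = π(0.0822)⁴/32 = 4.48×10^-6 m⁴; J_CD = π(0.0250)⁴/32 = 3.83×10^-8 m⁴.
θ = (T/G)·Σ L_i/J_i = (41.70/17.2×10⁹)·(1.11/6.02×10^-6 + 1.10/4.48×10^-6 + 0.145/3.83×10^-8) = 0.01021 rad.

0.585°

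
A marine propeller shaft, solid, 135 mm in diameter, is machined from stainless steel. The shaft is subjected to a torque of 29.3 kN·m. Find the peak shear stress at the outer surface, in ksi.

8.80 ksi

J = πd⁴/32 = π(0.135)⁴/32 = 3.261×10^-5 m⁴.
τ_max = T·r/J = 29300 × 0.0675 / 3.261×10^-5 = 6.065×10^7 Pa.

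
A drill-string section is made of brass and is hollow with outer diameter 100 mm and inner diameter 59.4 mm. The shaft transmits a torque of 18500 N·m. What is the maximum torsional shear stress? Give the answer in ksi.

J = π(d_o⁴ − d_i⁴)/32 = π(0.100⁴ − 0.0594⁴)/32 = 8.595×10^-6 m⁴.
τ_max = T·r/J = 18500 × 0.0500 / 8.595×10^-6 = 1.076×10^8 Pa.

15.6 ksi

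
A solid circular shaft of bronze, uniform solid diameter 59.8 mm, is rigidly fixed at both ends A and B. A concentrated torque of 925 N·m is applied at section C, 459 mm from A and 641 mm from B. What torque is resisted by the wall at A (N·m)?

With uniform GJ and both ends fixed, compatibility θ_AC = θ_CB gives T_A·a = T_B·b, together with T_A + T_B = T₀.
T_A = T₀·b/(a+b) = 925.0·641/1100 = 539.0 N·m; T_B = 386.0 N·m.

539 N·m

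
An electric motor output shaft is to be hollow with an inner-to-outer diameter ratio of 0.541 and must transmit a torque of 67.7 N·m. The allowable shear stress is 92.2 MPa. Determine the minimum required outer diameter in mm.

For a hollow shaft with d_i/d_o = 0.541: τ_max = 16T/(π d_o³ (1−k⁴)), so d_o = [16T/(π τ_allow (1−k⁴))]^(1/3) = [16·67.70/(π·9.22×10^7·0.9143)]^(1/3) = 0.01599 m.

16.0 mm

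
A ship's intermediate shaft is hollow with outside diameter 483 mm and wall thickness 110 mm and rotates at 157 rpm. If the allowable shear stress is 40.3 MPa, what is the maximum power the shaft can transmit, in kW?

J = π(d_o⁴ − d_i⁴)/32 = π(0.483⁴ − 0.263⁴)/32 = 4.873×10^-3 m⁴.
T_max = τ_allow·J/r = 4.03×10^7 × 4.873×10^-3 / 0.241 = 813200 N·m.
ω = 2π·157/60 = 16.44 rad/s, so P_max = T_max·ω = 1.337×10^7 W.

13400 kW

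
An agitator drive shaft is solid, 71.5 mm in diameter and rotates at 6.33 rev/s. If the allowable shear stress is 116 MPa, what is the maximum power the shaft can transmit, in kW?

J = πd⁴/32 = π(0.0715)⁴/32 = 2.566×10^-6 m⁴.
T_max = τ_allow·J/r = 1.16×10^8 × 2.566×10^-6 / 0.0357 = 8325 N·m.
ω = 2π·6.33 = 39.77 rad/s, so P_max = T_max·ω = 3.311×10^5 W.

331 kW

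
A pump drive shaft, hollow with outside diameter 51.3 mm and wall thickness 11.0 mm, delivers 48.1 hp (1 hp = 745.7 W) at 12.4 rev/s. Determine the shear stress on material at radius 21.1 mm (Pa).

ω = 2π·12.4 = 77.91 rad/s, so T = P/ω = 48.1×745.7 / 77.91 = 460.4 N·m.
J = π(d_o⁴ − d_i⁴)/32 = π(0.0513⁴ − 0.0293⁴)/32 = 6.076×10^-7 m⁴.
Shear stress varies linearly with radius: τ = T·r/J = 460.4 × 0.0211 / 6.076×10^-7 = 1.599×10^7 Pa.

1.60e7 Pa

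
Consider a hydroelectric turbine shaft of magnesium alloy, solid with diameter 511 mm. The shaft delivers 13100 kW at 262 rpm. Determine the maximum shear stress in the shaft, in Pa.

ω = 2π·262/60 = 27.44 rad/s, so T = P/ω = 13100×10³ / 27.44 = 477500 N·m.
J = πd⁴/32 = π(0.511)⁴/32 = 6.694×10^-3 m⁴.
τ_max = T·r/J = 477500 × 0.256 / 6.694×10^-3 = 1.822×10^7 Pa.

1.82e7 Pa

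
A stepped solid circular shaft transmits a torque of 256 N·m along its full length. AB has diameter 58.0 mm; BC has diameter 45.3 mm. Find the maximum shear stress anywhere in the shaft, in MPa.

Under the same torque, τ_max = 16T/(πd³) is largest where d is smallest — segment BC (d = 45.3 mm).
τ_max = 16·256.0/(π·(0.0453)³) = 1.403×10^7 Pa.

14.0 MPa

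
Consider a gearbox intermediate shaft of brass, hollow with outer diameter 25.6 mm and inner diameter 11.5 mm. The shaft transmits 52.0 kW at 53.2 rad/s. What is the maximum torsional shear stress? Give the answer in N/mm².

ω = 53.2 rad/s, so T = P/ω = 52.0×10³ / 53.20 = 977.4 N·m.
J = π(d_o⁴ − d_i⁴)/32 = π(0.0256⁴ − 0.0115⁴)/32 = 4.045×10^-8 m⁴.
τ_max = T·r/J = 977.4 × 0.0128 / 4.045×10^-8 = 3.093×10^8 Pa.

309 N/mm²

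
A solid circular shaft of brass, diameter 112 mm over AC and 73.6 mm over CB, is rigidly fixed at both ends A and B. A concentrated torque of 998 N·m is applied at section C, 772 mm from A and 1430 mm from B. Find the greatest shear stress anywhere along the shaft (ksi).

Compatibility: T_A·a/J_AC = T_B·b/J_CB with T_A + T_B = T₀.
J_AC = 1.54×10^-5 m⁴, J_CB = 2.88×10^-6 m⁴, so T_A = T₀·(J_AC/a)/((J_AC/a)+(J_CB/b)) = 906.7 N·m, T_B = 91.28 N·m.
τ in each portion: τ_AC = 3.29×10^6 Pa, τ_CB = 1.17×10^6 Pa; maximum is in AC.
τ_max = T_AC·r/J = 906.7·0.0560/1.54×10^-5 = 3.287×10^6 Pa.

0.477 ksi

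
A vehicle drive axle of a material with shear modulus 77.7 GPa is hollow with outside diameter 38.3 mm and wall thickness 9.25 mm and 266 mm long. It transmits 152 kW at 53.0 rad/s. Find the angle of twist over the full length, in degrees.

2.87°

ω = 53.0 rad/s, so T = P/ω = 152×10³ / 53.00 = 2868 N·m.
J = π(d_o⁴ − d_i⁴)/32 = π(0.0383⁴ − 0.0198⁴)/32 = 1.962×10^-7 m⁴.
θ = T·L/(G·J) = 2868 × 0.266 / (77.7×10⁹ × 1.962×10^-7) = 0.05005 rad.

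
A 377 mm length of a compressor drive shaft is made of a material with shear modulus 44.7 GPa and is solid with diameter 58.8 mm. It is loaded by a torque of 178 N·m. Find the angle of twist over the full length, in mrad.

J = πd⁴/32 = π(0.0588)⁴/32 = 1.174×10^-6 m⁴.
θ = T·L/(G·J) = 178.0 × 0.377 / (44.7×10⁹ × 1.174×10^-6) = 1.279×10^-3 rad.

1.28 mrad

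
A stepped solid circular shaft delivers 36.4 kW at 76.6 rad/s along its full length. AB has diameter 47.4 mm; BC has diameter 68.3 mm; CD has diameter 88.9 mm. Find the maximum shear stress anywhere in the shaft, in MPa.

22.7 MPa

ω = 76.6 rad/s, so T = P/ω = 36.4×10³ / 76.60 = 475.2 N·m.
Under the same torque, τ_max = 16T/(πd³) is largest where d is smallest — segment AB (d = 47.4 mm).
τ_max = 16·475.2/(π·(0.0474)³) = 2.273×10^7 Pa.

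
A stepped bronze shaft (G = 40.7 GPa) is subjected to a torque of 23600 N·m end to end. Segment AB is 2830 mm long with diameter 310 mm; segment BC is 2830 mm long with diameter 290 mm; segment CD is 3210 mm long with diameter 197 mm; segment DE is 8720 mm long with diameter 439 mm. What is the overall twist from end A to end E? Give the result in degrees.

J_AB = π(0.310)⁴/32 = 9.07×10^-4 m⁴; J_BC = π(0.290)⁴/32 = 6.94×10^-4 m⁴; J_CD = π(0.197)⁴/32 = 1.48×10^-4 m⁴; J_DE = π(0.439)⁴/32 = 3.65×10^-3 m⁴.
θ = (T/G)·Σ L_i/J_i = (23600/40.7×10⁹)·(2.83/9.07×10^-4 + 2.83/6.94×10^-4 + 3.21/1.48×10^-4 + 8.72/3.65×10^-3) = 0.01815 rad.

1.04°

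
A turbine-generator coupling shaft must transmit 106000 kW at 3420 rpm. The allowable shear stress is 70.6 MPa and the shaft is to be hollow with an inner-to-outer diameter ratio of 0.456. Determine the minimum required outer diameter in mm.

ω = 2π·3420/60 = 358.1 rad/s, so T = P/ω = 106000×10³ / 358.1 = 296000 N·m.
For a hollow shaft with d_i/d_o = 0.456: τ_max = 16T/(π d_o³ (1−k⁴)), so d_o = [16T/(π τ_allow (1−k⁴))]^(1/3) = [16·296000/(π·7.06×10^7·0.9568)]^(1/3) = 0.2815 m.

282 mm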